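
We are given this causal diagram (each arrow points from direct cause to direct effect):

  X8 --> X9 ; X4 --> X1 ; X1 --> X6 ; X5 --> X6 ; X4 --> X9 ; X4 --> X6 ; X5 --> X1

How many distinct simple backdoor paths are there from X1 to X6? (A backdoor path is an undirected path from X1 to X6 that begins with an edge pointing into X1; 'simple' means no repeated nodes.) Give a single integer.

2

A backdoor path from X1 to X6 is any simple undirected path whose first edge points into X1 (i.e. leaves X1 via a parent).
Parents of X1: {X4, X5}.
Enumerating:
  P1: X1 <- X5 -> X6
  P2: X1 <- X4 -> X6
That exhausts the simple backdoor paths. Count: 2.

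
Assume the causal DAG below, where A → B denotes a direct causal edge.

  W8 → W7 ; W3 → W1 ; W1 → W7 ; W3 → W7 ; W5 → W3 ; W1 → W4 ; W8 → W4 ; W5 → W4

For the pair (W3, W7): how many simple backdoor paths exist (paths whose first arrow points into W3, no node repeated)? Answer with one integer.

2

A backdoor path from W3 to W7 is any simple undirected path whose first edge points into W3 (i.e. leaves W3 via a parent).
Parents of W3: {W5}.
Enumerating:
  P1: W3 <- W5 -> W4 <- W8 -> W7
  P2: W3 <- W5 -> W4 <- W1 -> W7
That exhausts the simple backdoor paths. Count: 2.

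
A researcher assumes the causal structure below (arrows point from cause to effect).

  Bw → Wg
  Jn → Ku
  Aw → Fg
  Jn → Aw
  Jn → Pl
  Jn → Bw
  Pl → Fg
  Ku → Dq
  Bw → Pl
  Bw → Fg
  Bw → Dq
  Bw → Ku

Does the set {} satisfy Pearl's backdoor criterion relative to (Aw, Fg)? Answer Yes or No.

Backdoor paths from Aw to Fg (paths whose first edge points into Aw):
  P1: Aw <- Jn -> Bw -> Pl -> Fg
  P2: Aw <- Jn -> Bw -> Fg
  P3: Aw <- Jn -> Ku <- Bw -> Pl -> Fg
  P4: Aw <- Jn -> Ku <- Bw -> Fg
  P5: Aw <- Jn -> Ku -> Dq <- Bw -> Pl -> Fg
  P6: Aw <- Jn -> Ku -> Dq <- Bw -> Fg
  P7: Aw <- Jn -> Pl <- Bw -> Fg
  P8: Aw <- Jn -> Pl -> Fg
Condition 1 (no descendant of Aw in the set): holds — descendants of Aw are {Fg}; none are in {}.
Condition 2 (every backdoor path blocked by {}):
  P1: open — no interior node is in the conditioning set.
  P2: open — no interior node is in the conditioning set.
  P3: blocked at collider Ku (neither it nor any descendant is in the conditioning set).
  P4: blocked at collider Ku (neither it nor any descendant is in the conditioning set).
  P5: blocked at collider Dq (neither it nor any descendant is in the conditioning set).
  P6: blocked at collider Dq (neither it nor any descendant is in the conditioning set).
  P7: blocked at collider Pl (neither it nor any descendant is in the conditioning set).
  P8: open — no interior node is in the conditioning set.
{} does not satisfy the backdoor criterion.

No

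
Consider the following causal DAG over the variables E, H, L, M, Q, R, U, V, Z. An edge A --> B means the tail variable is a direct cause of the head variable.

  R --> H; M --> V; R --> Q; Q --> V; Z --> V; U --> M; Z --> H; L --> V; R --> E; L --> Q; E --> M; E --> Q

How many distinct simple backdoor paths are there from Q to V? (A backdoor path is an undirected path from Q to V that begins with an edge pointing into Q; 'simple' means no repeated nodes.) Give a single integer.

A backdoor path from Q to V is any simple undirected path whose first edge points into Q (i.e. leaves Q via a parent).
Parents of Q: {E, L, R}.
Enumerating:
  P1: Q <- L -> V
  P2: Q <- R -> E -> M -> V
  P3: Q <- R -> H <- Z -> V
  P4: Q <- E <- R -> H <- Z -> V
  P5: Q <- E -> M -> V
That exhausts the simple backdoor paths. Count: 5.

5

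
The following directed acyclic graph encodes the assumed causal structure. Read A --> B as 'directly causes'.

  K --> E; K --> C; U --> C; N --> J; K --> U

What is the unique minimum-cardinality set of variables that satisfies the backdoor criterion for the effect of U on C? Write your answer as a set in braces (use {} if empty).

Variables eligible for adjustment (non-descendants of U, excluding U and C): {E, J, K, N}.
Backdoor paths from U to C:
  P1: U <- K -> C
The empty set is not sufficient: P1 (U <- K -> C) has no collider blocking it and no conditioned non-collider, so it is open.
Try {K}:
  P1: blocked at fork node K ∈ conditioning set.
{K} contains no descendant of U and blocks every backdoor path.
No other singleton works — e.g. {N} leaves P1 open — so {K} is the unique smallest valid adjustment set.

{K}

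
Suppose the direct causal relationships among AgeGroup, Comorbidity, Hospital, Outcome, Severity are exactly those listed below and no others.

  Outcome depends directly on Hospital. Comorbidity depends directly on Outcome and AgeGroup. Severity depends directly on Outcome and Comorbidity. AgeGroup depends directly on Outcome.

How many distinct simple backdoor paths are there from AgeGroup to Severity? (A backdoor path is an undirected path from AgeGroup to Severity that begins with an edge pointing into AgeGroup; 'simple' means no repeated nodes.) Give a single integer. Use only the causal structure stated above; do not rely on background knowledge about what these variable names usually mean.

2

A backdoor path from AgeGroup to Severity is any simple undirected path whose first edge points into AgeGroup (i.e. leaves AgeGroup via a parent).
Parents of AgeGroup: {Outcome}.
Enumerating:
  P1: AgeGroup <- Outcome -> Comorbidity -> Severity
  P2: AgeGroup <- Outcome -> Severity
That exhausts the simple backdoor paths. Count: 2.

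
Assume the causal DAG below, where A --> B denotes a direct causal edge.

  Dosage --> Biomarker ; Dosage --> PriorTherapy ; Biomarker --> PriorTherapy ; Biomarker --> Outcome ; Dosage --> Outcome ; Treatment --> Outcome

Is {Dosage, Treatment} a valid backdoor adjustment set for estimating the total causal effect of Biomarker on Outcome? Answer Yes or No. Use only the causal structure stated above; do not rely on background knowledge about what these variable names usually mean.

Backdoor paths from Biomarker to Outcome (paths whose first edge points into Biomarker):
  P1: Biomarker <- Dosage -> Outcome
Condition 1 (no descendant of Biomarker in the set): holds — descendants of Biomarker are {Outcome, PriorTherapy}; none are in {Dosage, Treatment}.
Condition 2 (every backdoor path blocked by {Dosage, Treatment}):
  P1: blocked at fork node Dosage ∈ conditioning set.
{Dosage, Treatment} satisfies the backdoor criterion.

Yes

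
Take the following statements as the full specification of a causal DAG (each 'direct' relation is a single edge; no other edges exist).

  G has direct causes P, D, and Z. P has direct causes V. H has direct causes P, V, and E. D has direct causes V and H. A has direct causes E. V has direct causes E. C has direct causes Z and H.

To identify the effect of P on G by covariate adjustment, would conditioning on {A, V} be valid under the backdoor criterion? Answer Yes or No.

Backdoor paths from P to G (paths whose first edge points into P):
  P1: P <- V <- E -> H -> D -> G
  P2: P <- V <- E -> H -> C <- Z -> G
  P3: P <- V -> H -> D -> G
  P4: P <- V -> H -> C <- Z -> G
  P5: P <- V -> D <- H -> C <- Z -> G
  P6: P <- V -> D -> G
Condition 1 (no descendant of P in the set): holds — descendants of P are {C, D, G, H}; none are in {A, V}.
Condition 2 (every backdoor path blocked by {A, V}):
  P1: blocked at chain node V ∈ conditioning set.
  P2: blocked at chain node V ∈ conditioning set.
  P3: blocked at fork node V ∈ conditioning set.
  P4: blocked at fork node V ∈ conditioning set.
  P5: blocked at fork node V ∈ conditioning set.
  P6: blocked at fork node V ∈ conditioning set.
{A, V} satisfies the backdoor criterion.

Yes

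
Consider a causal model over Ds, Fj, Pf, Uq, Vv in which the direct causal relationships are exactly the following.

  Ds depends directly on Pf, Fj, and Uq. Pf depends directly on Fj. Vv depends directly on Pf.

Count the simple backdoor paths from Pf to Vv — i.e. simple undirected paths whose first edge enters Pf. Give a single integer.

A backdoor path from Pf to Vv is any simple undirected path whose first edge points into Pf (i.e. leaves Pf via a parent).
Parents of Pf: {Fj}.
No simple path from any parent of Pf reaches Vv without revisiting Pf, so there are no backdoor paths.

0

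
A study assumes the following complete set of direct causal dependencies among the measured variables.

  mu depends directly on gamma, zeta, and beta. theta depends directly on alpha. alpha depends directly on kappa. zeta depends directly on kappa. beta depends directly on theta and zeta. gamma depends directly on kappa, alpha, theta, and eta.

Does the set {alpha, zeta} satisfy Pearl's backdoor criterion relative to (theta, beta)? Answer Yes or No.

Yes

Backdoor paths from theta to beta (paths whose first edge points into theta):
  P1: theta <- alpha <- kappa -> zeta -> beta
  P2: theta <- alpha <- kappa -> zeta -> mu <- beta
  P3: theta <- alpha <- kappa -> gamma -> mu <- zeta -> beta
  P4: theta <- alpha <- kappa -> gamma -> mu <- beta
  P5: theta <- alpha -> gamma <- kappa -> zeta -> beta
  P6: theta <- alpha -> gamma <- kappa -> zeta -> mu <- beta
  P7: theta <- alpha -> gamma -> mu <- zeta -> beta
  P8: theta <- alpha -> gamma -> mu <- beta
Condition 1 (no descendant of theta in the set): holds — descendants of theta are {beta, gamma, mu}; none are in {alpha, zeta}.
Condition 2 (every backdoor path blocked by {alpha, zeta}):
  P1: blocked at chain node alpha ∈ conditioning set.
  P2: blocked at chain node alpha ∈ conditioning set.
  P3: blocked at chain node alpha ∈ conditioning set.
  P4: blocked at chain node alpha ∈ conditioning set.
  P5: blocked at fork node alpha ∈ conditioning set.
  P6: blocked at fork node alpha ∈ conditioning set.
  P7: blocked at fork node alpha ∈ conditioning set.
  P8: blocked at fork node alpha ∈ conditioning set.
{alpha, zeta} satisfies the backdoor criterion.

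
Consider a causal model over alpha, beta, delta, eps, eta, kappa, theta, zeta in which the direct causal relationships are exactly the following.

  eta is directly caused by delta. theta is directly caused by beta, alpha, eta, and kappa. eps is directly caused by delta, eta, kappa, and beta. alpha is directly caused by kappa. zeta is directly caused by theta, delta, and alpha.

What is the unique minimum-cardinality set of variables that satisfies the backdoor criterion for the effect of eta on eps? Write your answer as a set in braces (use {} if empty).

{delta}

Variables eligible for adjustment (non-descendants of eta, excluding eta and eps): {alpha, beta, delta, kappa}.
Backdoor paths from eta to eps:
  P1: eta <- delta -> eps
  P2: eta <- delta -> zeta <- alpha <- kappa -> theta <- beta -> eps
  P3: eta <- delta -> zeta <- alpha <- kappa -> eps
  P4: eta <- delta -> zeta <- alpha -> theta <- kappa -> eps
  P5: eta <- delta -> zeta <- alpha -> theta <- beta -> eps
  P6: eta <- delta -> zeta <- theta <- kappa -> eps
  P7: eta <- delta -> zeta <- theta <- alpha <- kappa -> eps
  P8: eta <- delta -> zeta <- theta <- beta -> eps
The empty set is not sufficient: P1 (eta <- delta -> eps) has no collider blocking it and no conditioned non-collider, so it is open.
Try {delta}:
  P1: blocked at fork node delta ∈ conditioning set.
  P2: blocked at fork node delta ∈ conditioning set.
  P3: blocked at fork node delta ∈ conditioning set.
  P4: blocked at fork node delta ∈ conditioning set.
  P5: blocked at fork node delta ∈ conditioning set.
  P6: blocked at fork node delta ∈ conditioning set.
  P7: blocked at fork node delta ∈ conditioning set.
  P8: blocked at fork node delta ∈ conditioning set.
{delta} contains no descendant of eta and blocks every backdoor path.
No other singleton works — e.g. {kappa} leaves P1 open — so {delta} is the unique smallest valid adjustment set.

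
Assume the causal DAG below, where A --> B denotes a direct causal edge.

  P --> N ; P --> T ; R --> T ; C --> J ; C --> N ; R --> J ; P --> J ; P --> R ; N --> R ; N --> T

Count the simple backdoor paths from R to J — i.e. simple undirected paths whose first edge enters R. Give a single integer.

A backdoor path from R to J is any simple undirected path whose first edge points into R (i.e. leaves R via a parent).
Parents of R: {N, P}.
Enumerating:
  P1: R <- P -> N <- C -> J
  P2: R <- P -> T <- N <- C -> J
  P3: R <- P -> J
  P4: R <- N <- C -> J
  P5: R <- N <- P -> J
  P6: R <- N -> T <- P -> J
That exhausts the simple backdoor paths. Count: 6.

6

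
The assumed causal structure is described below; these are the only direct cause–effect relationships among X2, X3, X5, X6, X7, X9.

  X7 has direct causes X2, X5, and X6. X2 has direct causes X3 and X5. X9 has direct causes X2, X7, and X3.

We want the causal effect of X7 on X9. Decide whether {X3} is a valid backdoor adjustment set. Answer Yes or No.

Backdoor paths from X7 to X9 (paths whose first edge points into X7):
  P1: X7 <- X5 -> X2 <- X3 -> X9
  P2: X7 <- X5 -> X2 -> X9
  P3: X7 <- X2 <- X3 -> X9
  P4: X7 <- X2 -> X9
Condition 1 (no descendant of X7 in the set): holds — descendants of X7 are {X9}; none are in {X3}.
Condition 2 (every backdoor path blocked by {X3}):
  P1: blocked at collider X2 (neither it nor any descendant is in the conditioning set).
  P2: open — no interior node is in the conditioning set.
  P3: blocked at fork node X3 ∈ conditioning set.
  P4: open — no interior node is in the conditioning set.
{X3} does not satisfy the backdoor criterion.

No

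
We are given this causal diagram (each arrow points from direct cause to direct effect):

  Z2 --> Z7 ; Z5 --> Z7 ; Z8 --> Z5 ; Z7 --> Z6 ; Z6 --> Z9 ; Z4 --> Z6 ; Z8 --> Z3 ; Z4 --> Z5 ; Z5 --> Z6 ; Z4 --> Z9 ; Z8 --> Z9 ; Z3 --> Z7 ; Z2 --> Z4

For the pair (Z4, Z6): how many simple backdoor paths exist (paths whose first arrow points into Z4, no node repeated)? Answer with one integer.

A backdoor path from Z4 to Z6 is any simple undirected path whose first edge points into Z4 (i.e. leaves Z4 via a parent).
Parents of Z4: {Z2}.
Enumerating:
  P1: Z4 <- Z2 -> Z7 <- Z5 <- Z8 -> Z9 <- Z6
  P2: Z4 <- Z2 -> Z7 <- Z5 -> Z6
  P3: Z4 <- Z2 -> Z7 <- Z3 <- Z8 -> Z5 -> Z6
  P4: Z4 <- Z2 -> Z7 <- Z3 <- Z8 -> Z9 <- Z6
  P5: Z4 <- Z2 -> Z7 -> Z6
That exhausts the simple backdoor paths. Count: 5.

5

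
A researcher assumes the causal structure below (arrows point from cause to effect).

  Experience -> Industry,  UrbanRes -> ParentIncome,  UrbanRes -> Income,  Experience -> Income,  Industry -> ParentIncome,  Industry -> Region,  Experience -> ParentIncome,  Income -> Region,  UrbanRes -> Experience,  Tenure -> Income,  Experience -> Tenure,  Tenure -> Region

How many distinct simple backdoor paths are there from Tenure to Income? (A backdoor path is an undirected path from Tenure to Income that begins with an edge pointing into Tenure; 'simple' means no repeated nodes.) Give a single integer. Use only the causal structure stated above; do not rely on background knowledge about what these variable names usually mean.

A backdoor path from Tenure to Income is any simple undirected path whose first edge points into Tenure (i.e. leaves Tenure via a parent).
Parents of Tenure: {Experience}.
Enumerating:
  P1: Tenure <- Experience <- UrbanRes -> Income
  P2: Tenure <- Experience <- UrbanRes -> ParentIncome <- Industry -> Region <- Income
  P3: Tenure <- Experience -> Income
  P4: Tenure <- Experience -> Industry -> Region <- Income
  P5: Tenure <- Experience -> Industry -> ParentIncome <- UrbanRes -> Income
  P6: Tenure <- Experience -> ParentIncome <- UrbanRes -> Income
  P7: Tenure <- Experience -> ParentIncome <- Industry -> Region <- Income
That exhausts the simple backdoor paths. Count: 7.

7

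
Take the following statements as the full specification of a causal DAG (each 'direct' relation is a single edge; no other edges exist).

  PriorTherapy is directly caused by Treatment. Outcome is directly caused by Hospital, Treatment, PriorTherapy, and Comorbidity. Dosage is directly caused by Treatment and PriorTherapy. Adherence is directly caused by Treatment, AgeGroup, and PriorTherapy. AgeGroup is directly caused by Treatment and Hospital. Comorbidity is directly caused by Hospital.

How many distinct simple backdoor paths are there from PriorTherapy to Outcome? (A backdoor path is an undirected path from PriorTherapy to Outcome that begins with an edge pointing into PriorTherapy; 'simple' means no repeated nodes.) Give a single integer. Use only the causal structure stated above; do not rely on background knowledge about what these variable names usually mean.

A backdoor path from PriorTherapy to Outcome is any simple undirected path whose first edge points into PriorTherapy (i.e. leaves PriorTherapy via a parent).
Parents of PriorTherapy: {Treatment}.
Enumerating:
  P1: PriorTherapy <- Treatment -> AgeGroup <- Hospital -> Comorbidity -> Outcome
  P2: PriorTherapy <- Treatment -> AgeGroup <- Hospital -> Outcome
  P3: PriorTherapy <- Treatment -> Adherence <- AgeGroup <- Hospital -> Comorbidity -> Outcome
  P4: PriorTherapy <- Treatment -> Adherence <- AgeGroup <- Hospital -> Outcome
  P5: PriorTherapy <- Treatment -> Outcome
That exhausts the simple backdoor paths. Count: 5.

5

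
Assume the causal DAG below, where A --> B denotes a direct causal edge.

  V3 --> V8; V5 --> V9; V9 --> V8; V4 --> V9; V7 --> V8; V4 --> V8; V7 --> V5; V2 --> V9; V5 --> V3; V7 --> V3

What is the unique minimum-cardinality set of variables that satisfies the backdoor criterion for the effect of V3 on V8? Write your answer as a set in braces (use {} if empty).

Variables eligible for adjustment (non-descendants of V3, excluding V3 and V8): {V2, V4, V5, V7, V9}.
Backdoor paths from V3 to V8:
  P1: V3 <- V7 -> V5 -> V9 <- V4 -> V8
  P2: V3 <- V7 -> V5 -> V9 -> V8
  P3: V3 <- V7 -> V8
  P4: V3 <- V5 <- V7 -> V8
  P5: V3 <- V5 -> V9 <- V4 -> V8
  P6: V3 <- V5 -> V9 -> V8
The empty set is not sufficient: P2 (V3 <- V7 -> V5 -> V9 -> V8) has no collider blocking it and no conditioned non-collider, so it is open.
Try {V5, V7}:
  P1: blocked at fork node V7 ∈ conditioning set.
  P2: blocked at fork node V7 ∈ conditioning set.
  P3: blocked at fork node V7 ∈ conditioning set.
  P4: blocked at chain node V5 ∈ conditioning set.
  P5: blocked at fork node V5 ∈ conditioning set.
  P6: blocked at fork node V5 ∈ conditioning set.
{V5, V7} contains no descendant of V3 and blocks every backdoor path.
Every element of {V5, V7} is needed (dropping V5 leaves P6 open; dropping V7 leaves P3 open), so no proper subset is valid.
Among all size-2 subsets of the eligible variables, only {V5, V7} blocks every backdoor path, so it is the unique smallest valid adjustment set.

{V5, V7}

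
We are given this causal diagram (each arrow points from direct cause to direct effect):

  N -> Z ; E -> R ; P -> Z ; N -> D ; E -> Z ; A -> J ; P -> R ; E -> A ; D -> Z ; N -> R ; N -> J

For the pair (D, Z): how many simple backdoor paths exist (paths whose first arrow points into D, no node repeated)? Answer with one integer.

5

A backdoor path from D to Z is any simple undirected path whose first edge points into D (i.e. leaves D via a parent).
Parents of D: {N}.
Enumerating:
  P1: D <- N -> R <- P -> Z
  P2: D <- N -> R <- E -> Z
  P3: D <- N -> J <- A <- E -> R <- P -> Z
  P4: D <- N -> J <- A <- E -> Z
  P5: D <- N -> Z
That exhausts the simple backdoor paths. Count: 5.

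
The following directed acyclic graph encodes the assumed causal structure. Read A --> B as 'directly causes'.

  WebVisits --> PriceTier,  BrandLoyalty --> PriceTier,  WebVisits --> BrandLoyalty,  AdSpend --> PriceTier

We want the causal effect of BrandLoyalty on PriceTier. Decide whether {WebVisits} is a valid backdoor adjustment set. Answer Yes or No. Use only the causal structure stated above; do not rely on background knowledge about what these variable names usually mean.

Backdoor paths from BrandLoyalty to PriceTier (paths whose first edge points into BrandLoyalty):
  P1: BrandLoyalty <- WebVisits -> PriceTier
Condition 1 (no descendant of BrandLoyalty in the set): holds — descendants of BrandLoyalty are {PriceTier}; none are in {WebVisits}.
Condition 2 (every backdoor path blocked by {WebVisits}):
  P1: blocked at fork node WebVisits ∈ conditioning set.
{WebVisits} satisfies the backdoor criterion.

Yes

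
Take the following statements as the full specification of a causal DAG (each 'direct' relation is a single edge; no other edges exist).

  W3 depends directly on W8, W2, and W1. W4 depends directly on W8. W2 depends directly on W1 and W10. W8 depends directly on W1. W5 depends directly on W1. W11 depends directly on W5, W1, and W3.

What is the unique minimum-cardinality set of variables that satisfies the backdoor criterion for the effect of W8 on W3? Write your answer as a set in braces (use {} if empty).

Variables eligible for adjustment (non-descendants of W8, excluding W8 and W3): {W1, W10, W2, W5}.
Backdoor paths from W8 to W3:
  P1: W8 <- W1 -> W2 -> W3
  P2: W8 <- W1 -> W5 -> W11 <- W3
  P3: W8 <- W1 -> W3
  P4: W8 <- W1 -> W11 <- W3
The empty set is not sufficient: P1 (W8 <- W1 -> W2 -> W3) has no collider blocking it and no conditioned non-collider, so it is open.
Try {W1}:
  P1: blocked at fork node W1 ∈ conditioning set.
  P2: blocked at fork node W1 ∈ conditioning set.
  P3: blocked at fork node W1 ∈ conditioning set.
  P4: blocked at fork node W1 ∈ conditioning set.
{W1} contains no descendant of W8 and blocks every backdoor path.
No other singleton works — e.g. {W10} leaves P1 open — so {W1} is the unique smallest valid adjustment set.

{W1}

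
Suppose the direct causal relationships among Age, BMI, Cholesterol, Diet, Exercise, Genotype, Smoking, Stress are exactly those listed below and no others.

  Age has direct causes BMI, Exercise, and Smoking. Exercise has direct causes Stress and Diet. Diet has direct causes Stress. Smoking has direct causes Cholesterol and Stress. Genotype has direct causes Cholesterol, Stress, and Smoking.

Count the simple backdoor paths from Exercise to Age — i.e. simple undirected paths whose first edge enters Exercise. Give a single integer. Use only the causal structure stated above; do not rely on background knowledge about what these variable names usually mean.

A backdoor path from Exercise to Age is any simple undirected path whose first edge points into Exercise (i.e. leaves Exercise via a parent).
Parents of Exercise: {Diet, Stress}.
Enumerating:
  P1: Exercise <- Stress -> Smoking -> Age
  P2: Exercise <- Stress -> Genotype <- Cholesterol -> Smoking -> Age
  P3: Exercise <- Stress -> Genotype <- Smoking -> Age
  P4: Exercise <- Diet <- Stress -> Smoking -> Age
  P5: Exercise <- Diet <- Stress -> Genotype <- Cholesterol -> Smoking -> Age
  P6: Exercise <- Diet <- Stress -> Genotype <- Smoking -> Age
That exhausts the simple backdoor paths. Count: 6.

6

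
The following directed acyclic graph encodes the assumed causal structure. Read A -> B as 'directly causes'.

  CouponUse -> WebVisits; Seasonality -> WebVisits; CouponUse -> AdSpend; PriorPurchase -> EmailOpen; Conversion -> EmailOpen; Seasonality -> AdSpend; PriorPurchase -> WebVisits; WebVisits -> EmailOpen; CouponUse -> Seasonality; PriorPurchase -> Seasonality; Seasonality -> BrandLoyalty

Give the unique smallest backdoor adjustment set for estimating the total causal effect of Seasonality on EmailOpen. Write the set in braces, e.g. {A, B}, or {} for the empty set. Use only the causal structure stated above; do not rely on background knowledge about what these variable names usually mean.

Variables eligible for adjustment (non-descendants of Seasonality, excluding Seasonality and EmailOpen): {Conversion, CouponUse, PriorPurchase}.
Backdoor paths from Seasonality to EmailOpen:
  P1: Seasonality <- PriorPurchase -> WebVisits -> EmailOpen
  P2: Seasonality <- PriorPurchase -> EmailOpen
  P3: Seasonality <- CouponUse -> WebVisits <- PriorPurchase -> EmailOpen
  P4: Seasonality <- CouponUse -> WebVisits -> EmailOpen
The empty set is not sufficient: P1 (Seasonality <- PriorPurchase -> WebVisits -> EmailOpen) has no collider blocking it and no conditioned non-collider, so it is open.
Try {CouponUse, PriorPurchase}:
  P1: blocked at fork node PriorPurchase ∈ conditioning set.
  P2: blocked at fork node PriorPurchase ∈ conditioning set.
  P3: blocked at fork node CouponUse ∈ conditioning set.
  P4: blocked at fork node CouponUse ∈ conditioning set.
{CouponUse, PriorPurchase} contains no descendant of Seasonality and blocks every backdoor path.
Every element of {CouponUse, PriorPurchase} is needed (dropping CouponUse leaves P4 open; dropping PriorPurchase leaves P1 open), so no proper subset is valid.
Among all size-2 subsets of the eligible variables, only {CouponUse, PriorPurchase} blocks every backdoor path, so it is the unique smallest valid adjustment set.

{CouponUse, PriorPurchase}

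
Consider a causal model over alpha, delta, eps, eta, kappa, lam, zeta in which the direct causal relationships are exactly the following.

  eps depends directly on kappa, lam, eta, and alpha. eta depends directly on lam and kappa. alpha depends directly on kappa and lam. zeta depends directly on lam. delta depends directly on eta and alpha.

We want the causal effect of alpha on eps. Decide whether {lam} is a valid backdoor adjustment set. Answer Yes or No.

No

Backdoor paths from alpha to eps (paths whose first edge points into alpha):
  P1: alpha <- kappa -> eta <- lam -> eps
  P2: alpha <- kappa -> eta -> eps
  P3: alpha <- kappa -> eps
  P4: alpha <- lam -> eta <- kappa -> eps
  P5: alpha <- lam -> eta -> eps
  P6: alpha <- lam -> eps
Condition 1 (no descendant of alpha in the set): holds — descendants of alpha are {delta, eps}; none are in {lam}.
Condition 2 (every backdoor path blocked by {lam}):
  P1: blocked at collider eta (neither it nor any descendant is in the conditioning set).
  P2: open — no interior node is in the conditioning set.
  P3: open — no interior node is in the conditioning set.
  P4: blocked at fork node lam ∈ conditioning set.
  P5: blocked at fork node lam ∈ conditioning set.
  P6: blocked at fork node lam ∈ conditioning set.
{lam} does not satisfy the backdoor criterion.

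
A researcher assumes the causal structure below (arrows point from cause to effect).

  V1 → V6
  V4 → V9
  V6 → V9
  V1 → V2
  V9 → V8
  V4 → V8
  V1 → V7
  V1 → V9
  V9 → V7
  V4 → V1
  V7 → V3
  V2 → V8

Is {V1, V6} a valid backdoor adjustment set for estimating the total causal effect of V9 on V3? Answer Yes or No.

Backdoor paths from V9 to V3 (paths whose first edge points into V9):
  P1: V9 <- V4 -> V1 -> V7 -> V3
  P2: V9 <- V4 -> V8 <- V2 <- V1 -> V7 -> V3
  P3: V9 <- V1 -> V7 -> V3
  P4: V9 <- V6 <- V1 -> V7 -> V3
Condition 1 (no descendant of V9 in the set): holds — descendants of V9 are {V3, V7, V8}; none are in {V1, V6}.
Condition 2 (every backdoor path blocked by {V1, V6}):
  P1: blocked at chain node V1 ∈ conditioning set.
  P2: blocked at collider V8 (neither it nor any descendant is in the conditioning set).
  P3: blocked at fork node V1 ∈ conditioning set.
  P4: blocked at chain node V6 ∈ conditioning set.
{V1, V6} satisfies the backdoor criterion.

Yes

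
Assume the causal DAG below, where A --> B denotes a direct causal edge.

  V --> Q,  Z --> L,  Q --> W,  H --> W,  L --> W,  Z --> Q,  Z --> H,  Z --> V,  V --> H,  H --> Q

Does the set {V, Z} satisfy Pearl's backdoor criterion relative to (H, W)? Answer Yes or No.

Yes

Backdoor paths from H to W (paths whose first edge points into H):
  P1: H <- Z -> V -> Q -> W
  P2: H <- Z -> Q -> W
  P3: H <- Z -> L -> W
  P4: H <- V <- Z -> Q -> W
  P5: H <- V <- Z -> L -> W
  P6: H <- V -> Q <- Z -> L -> W
  P7: H <- V -> Q -> W
Condition 1 (no descendant of H in the set): holds — descendants of H are {Q, W}; none are in {V, Z}.
Condition 2 (every backdoor path blocked by {V, Z}):
  P1: blocked at fork node Z ∈ conditioning set.
  P2: blocked at fork node Z ∈ conditioning set.
  P3: blocked at fork node Z ∈ conditioning set.
  P4: blocked at chain node V ∈ conditioning set.
  P5: blocked at chain node V ∈ conditioning set.
  P6: blocked at fork node V ∈ conditioning set.
  P7: blocked at fork node V ∈ conditioning set.
{V, Z} satisfies the backdoor criterion.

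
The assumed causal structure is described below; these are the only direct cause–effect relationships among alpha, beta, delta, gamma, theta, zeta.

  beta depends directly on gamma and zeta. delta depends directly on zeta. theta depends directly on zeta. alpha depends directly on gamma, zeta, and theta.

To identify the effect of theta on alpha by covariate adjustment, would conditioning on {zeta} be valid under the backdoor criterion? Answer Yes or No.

Yes

Backdoor paths from theta to alpha (paths whose first edge points into theta):
  P1: theta <- zeta -> beta <- gamma -> alpha
  P2: theta <- zeta -> alpha
Condition 1 (no descendant of theta in the set): holds — descendants of theta are {alpha}; none are in {zeta}.
Condition 2 (every backdoor path blocked by {zeta}):
  P1: blocked at fork node zeta ∈ conditioning set.
  P2: blocked at fork node zeta ∈ conditioning set.
{zeta} satisfies the backdoor criterion.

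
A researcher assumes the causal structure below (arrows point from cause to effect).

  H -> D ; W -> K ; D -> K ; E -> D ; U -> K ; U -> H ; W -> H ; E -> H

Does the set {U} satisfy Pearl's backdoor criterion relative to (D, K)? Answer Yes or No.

Backdoor paths from D to K (paths whose first edge points into D):
  P1: D <- E -> H <- U -> K
  P2: D <- E -> H <- W -> K
  P3: D <- H <- U -> K
  P4: D <- H <- W -> K
Condition 1 (no descendant of D in the set): holds — descendants of D are {K}; none are in {U}.
Condition 2 (every backdoor path blocked by {U}):
  P1: blocked at collider H (neither it nor any descendant is in the conditioning set).
  P2: blocked at collider H (neither it nor any descendant is in the conditioning set).
  P3: blocked at fork node U ∈ conditioning set.
  P4: open — no interior node is in the conditioning set.
{U} does not satisfy the backdoor criterion.

No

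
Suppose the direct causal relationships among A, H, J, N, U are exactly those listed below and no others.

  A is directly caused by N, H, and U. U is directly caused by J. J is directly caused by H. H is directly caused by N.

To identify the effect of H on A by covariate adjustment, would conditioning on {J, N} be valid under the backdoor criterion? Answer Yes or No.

No

Backdoor paths from H to A (paths whose first edge points into H):
  P1: H <- N -> A
Condition 1 (no descendant of H in the set): FAILS — J is a descendant of H.
Condition 2 (every backdoor path blocked by {J, N}):
  P1: blocked at fork node N ∈ conditioning set.
{J, N} does not satisfy the backdoor criterion.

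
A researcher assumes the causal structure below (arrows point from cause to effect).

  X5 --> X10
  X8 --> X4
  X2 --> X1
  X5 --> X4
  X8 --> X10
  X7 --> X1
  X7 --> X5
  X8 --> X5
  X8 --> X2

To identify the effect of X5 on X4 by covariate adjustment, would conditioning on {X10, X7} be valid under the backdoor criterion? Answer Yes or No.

Backdoor paths from X5 to X4 (paths whose first edge points into X5):
  P1: X5 <- X8 -> X4
  P2: X5 <- X7 -> X1 <- X2 <- X8 -> X4
Condition 1 (no descendant of X5 in the set): FAILS — X10 is a descendant of X5.
Condition 2 (every backdoor path blocked by {X10, X7}):
  P1: open — no interior node is in the conditioning set.
  P2: blocked at fork node X7 ∈ conditioning set.
{X10, X7} does not satisfy the backdoor criterion.

No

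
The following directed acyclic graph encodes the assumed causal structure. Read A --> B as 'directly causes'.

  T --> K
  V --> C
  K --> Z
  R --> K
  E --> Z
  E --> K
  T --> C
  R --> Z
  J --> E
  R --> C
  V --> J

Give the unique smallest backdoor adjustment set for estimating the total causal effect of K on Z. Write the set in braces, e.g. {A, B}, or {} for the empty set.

Variables eligible for adjustment (non-descendants of K, excluding K and Z): {C, E, J, R, T, V}.
Backdoor paths from K to Z:
  P1: K <- T -> C <- V -> J -> E -> Z
  P2: K <- T -> C <- R -> Z
  P3: K <- R -> C <- V -> J -> E -> Z
  P4: K <- R -> Z
  P5: K <- E <- J <- V -> C <- R -> Z
  P6: K <- E -> Z
The empty set is not sufficient: P4 (K <- R -> Z) has no collider blocking it and no conditioned non-collider, so it is open.
Try {E, R}:
  P1: blocked at collider C (neither it nor any descendant is in the conditioning set).
  P2: blocked at collider C (neither it nor any descendant is in the conditioning set).
  P3: blocked at fork node R ∈ conditioning set.
  P4: blocked at fork node R ∈ conditioning set.
  P5: blocked at chain node E ∈ conditioning set.
  P6: blocked at fork node E ∈ conditioning set.
{E, R} contains no descendant of K and blocks every backdoor path.
Every element of {E, R} is needed (dropping E leaves P6 open; dropping R leaves P4 open), so no proper subset is valid.
Among all size-2 subsets of the eligible variables, only {E, R} blocks every backdoor path, so it is the unique smallest valid adjustment set.

{E, R}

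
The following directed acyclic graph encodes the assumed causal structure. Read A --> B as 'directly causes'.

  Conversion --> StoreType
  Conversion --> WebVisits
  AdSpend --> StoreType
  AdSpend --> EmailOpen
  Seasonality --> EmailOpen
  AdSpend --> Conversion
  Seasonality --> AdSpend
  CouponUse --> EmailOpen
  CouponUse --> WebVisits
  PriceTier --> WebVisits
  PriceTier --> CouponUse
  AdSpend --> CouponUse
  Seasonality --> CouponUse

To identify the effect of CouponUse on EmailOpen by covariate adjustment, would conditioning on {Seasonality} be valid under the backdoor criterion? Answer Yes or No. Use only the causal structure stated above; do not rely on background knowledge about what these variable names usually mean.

Backdoor paths from CouponUse to EmailOpen (paths whose first edge points into CouponUse):
  P1: CouponUse <- Seasonality -> AdSpend -> EmailOpen
  P2: CouponUse <- Seasonality -> EmailOpen
  P3: CouponUse <- PriceTier -> WebVisits <- Conversion <- AdSpend <- Seasonality -> EmailOpen
  P4: CouponUse <- PriceTier -> WebVisits <- Conversion <- AdSpend -> EmailOpen
  P5: CouponUse <- PriceTier -> WebVisits <- Conversion -> StoreType <- AdSpend <- Seasonality -> EmailOpen
  P6: CouponUse <- PriceTier -> WebVisits <- Conversion -> StoreType <- AdSpend -> EmailOpen
  P7: CouponUse <- AdSpend <- Seasonality -> EmailOpen
  P8: CouponUse <- AdSpend -> EmailOpen
Condition 1 (no descendant of CouponUse in the set): holds — descendants of CouponUse are {EmailOpen, WebVisits}; none are in {Seasonality}.
Condition 2 (every backdoor path blocked by {Seasonality}):
  P1: blocked at fork node Seasonality ∈ conditioning set.
  P2: blocked at fork node Seasonality ∈ conditioning set.
  P3: blocked at collider WebVisits (neither it nor any descendant is in the conditioning set).
  P4: blocked at collider WebVisits (neither it nor any descendant is in the conditioning set).
  P5: blocked at collider WebVisits (neither it nor any descendant is in the conditioning set).
  P6: blocked at collider WebVisits (neither it nor any descendant is in the conditioning set).
  P7: blocked at fork node Seasonality ∈ conditioning set.
  P8: open — no interior node is in the conditioning set.
{Seasonality} does not satisfy the backdoor criterion.

No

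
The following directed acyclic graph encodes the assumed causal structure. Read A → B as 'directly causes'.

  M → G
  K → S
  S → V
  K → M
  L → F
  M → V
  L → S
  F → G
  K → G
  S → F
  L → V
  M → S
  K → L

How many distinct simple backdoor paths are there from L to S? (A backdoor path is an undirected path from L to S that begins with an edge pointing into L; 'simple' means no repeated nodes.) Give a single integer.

A backdoor path from L to S is any simple undirected path whose first edge points into L (i.e. leaves L via a parent).
Parents of L: {K}.
Enumerating:
  P1: L <- K -> M -> S
  P2: L <- K -> M -> V <- S
  P3: L <- K -> M -> G <- F <- S
  P4: L <- K -> S
  P5: L <- K -> G <- M -> S
  P6: L <- K -> G <- M -> V <- S
  P7: L <- K -> G <- F <- S
That exhausts the simple backdoor paths. Count: 7.

7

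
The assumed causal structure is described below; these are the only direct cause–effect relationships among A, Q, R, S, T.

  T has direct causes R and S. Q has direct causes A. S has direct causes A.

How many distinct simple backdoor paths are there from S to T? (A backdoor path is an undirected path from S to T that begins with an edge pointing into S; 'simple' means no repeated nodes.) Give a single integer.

0

A backdoor path from S to T is any simple undirected path whose first edge points into S (i.e. leaves S via a parent).
Parents of S: {A}.
No simple path from any parent of S reaches T without revisiting S, so there are no backdoor paths.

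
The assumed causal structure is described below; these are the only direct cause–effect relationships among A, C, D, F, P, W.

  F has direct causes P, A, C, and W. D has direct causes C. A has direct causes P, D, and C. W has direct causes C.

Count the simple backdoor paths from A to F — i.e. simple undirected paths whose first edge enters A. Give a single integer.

5

A backdoor path from A to F is any simple undirected path whose first edge points into A (i.e. leaves A via a parent).
Parents of A: {C, D, P}.
Enumerating:
  P1: A <- P -> F
  P2: A <- C -> W -> F
  P3: A <- C -> F
  P4: A <- D <- C -> W -> F
  P5: A <- D <- C -> F
That exhausts the simple backdoor paths. Count: 5.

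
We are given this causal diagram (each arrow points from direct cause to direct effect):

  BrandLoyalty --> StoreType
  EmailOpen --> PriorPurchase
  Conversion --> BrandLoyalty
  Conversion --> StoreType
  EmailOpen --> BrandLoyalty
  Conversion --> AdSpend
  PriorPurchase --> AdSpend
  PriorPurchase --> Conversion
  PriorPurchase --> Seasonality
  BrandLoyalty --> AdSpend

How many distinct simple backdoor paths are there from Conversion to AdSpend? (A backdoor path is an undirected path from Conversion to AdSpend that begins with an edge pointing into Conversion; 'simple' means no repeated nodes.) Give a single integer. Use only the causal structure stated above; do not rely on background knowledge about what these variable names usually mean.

A backdoor path from Conversion to AdSpend is any simple undirected path whose first edge points into Conversion (i.e. leaves Conversion via a parent).
Parents of Conversion: {PriorPurchase}.
Enumerating:
  P1: Conversion <- PriorPurchase <- EmailOpen -> BrandLoyalty -> AdSpend
  P2: Conversion <- PriorPurchase -> AdSpend
That exhausts the simple backdoor paths. Count: 2.

2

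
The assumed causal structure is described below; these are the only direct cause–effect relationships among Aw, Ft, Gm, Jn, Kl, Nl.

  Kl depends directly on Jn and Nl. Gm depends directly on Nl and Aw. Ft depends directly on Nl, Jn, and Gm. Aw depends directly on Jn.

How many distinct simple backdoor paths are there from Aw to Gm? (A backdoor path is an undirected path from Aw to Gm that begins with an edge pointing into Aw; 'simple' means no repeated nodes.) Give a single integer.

A backdoor path from Aw to Gm is any simple undirected path whose first edge points into Aw (i.e. leaves Aw via a parent).
Parents of Aw: {Jn}.
Enumerating:
  P1: Aw <- Jn -> Kl <- Nl -> Gm
  P2: Aw <- Jn -> Kl <- Nl -> Ft <- Gm
  P3: Aw <- Jn -> Ft <- Nl -> Gm
  P4: Aw <- Jn -> Ft <- Gm
That exhausts the simple backdoor paths. Count: 4.

4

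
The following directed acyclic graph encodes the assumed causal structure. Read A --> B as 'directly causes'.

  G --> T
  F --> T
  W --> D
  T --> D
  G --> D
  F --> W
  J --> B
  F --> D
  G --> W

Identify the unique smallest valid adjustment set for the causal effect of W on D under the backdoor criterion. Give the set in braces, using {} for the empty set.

{F, G}

Variables eligible for adjustment (non-descendants of W, excluding W and D): {B, F, G, J, T}.
Backdoor paths from W to D:
  P1: W <- G -> T <- F -> D
  P2: W <- G -> T -> D
  P3: W <- G -> D
  P4: W <- F -> T <- G -> D
  P5: W <- F -> T -> D
  P6: W <- F -> D
The empty set is not sufficient: P2 (W <- G -> T -> D) has no collider blocking it and no conditioned non-collider, so it is open.
Try {F, G}:
  P1: blocked at fork node G ∈ conditioning set.
  P2: blocked at fork node G ∈ conditioning set.
  P3: blocked at fork node G ∈ conditioning set.
  P4: blocked at fork node F ∈ conditioning set.
  P5: blocked at fork node F ∈ conditioning set.
  P6: blocked at fork node F ∈ conditioning set.
{F, G} contains no descendant of W and blocks every backdoor path.
Every element of {F, G} is needed (dropping F leaves P5 open; dropping G leaves P2 open), so no proper subset is valid.
Among all size-2 subsets of the eligible variables, only {F, G} blocks every backdoor path, so it is the unique smallest valid adjustment set.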